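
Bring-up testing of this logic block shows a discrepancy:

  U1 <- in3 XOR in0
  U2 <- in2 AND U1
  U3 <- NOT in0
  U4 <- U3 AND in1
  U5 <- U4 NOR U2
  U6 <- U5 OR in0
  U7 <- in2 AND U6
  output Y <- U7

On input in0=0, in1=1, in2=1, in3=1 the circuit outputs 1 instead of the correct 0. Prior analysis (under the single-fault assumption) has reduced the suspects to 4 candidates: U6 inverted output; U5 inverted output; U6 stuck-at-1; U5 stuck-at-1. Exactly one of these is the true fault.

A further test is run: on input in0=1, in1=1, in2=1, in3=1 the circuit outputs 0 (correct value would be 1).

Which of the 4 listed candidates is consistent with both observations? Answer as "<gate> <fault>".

Evaluate each candidate on input in0=1, in1=1, in2=1, in3=1:
  U6 inverted output: U1=0, U2=0, U3=0, U4=0, U5=1, U6=0 [inverted output], U7=0 → 0 — matches
  U5 inverted output: U1=0, U2=0, U3=0, U4=0, U5=0 [inverted output], U6=1, U7=1 → 1 — eliminated
  U6 stuck-at-1: U1=0, U2=0, U3=0, U4=0, U5=1, U6=1 [stuck-at-1], U7=1 → 1 — eliminated
  U5 stuck-at-1: U1=0, U2=0, U3=0, U4=0, U5=1 [stuck-at-1], U6=1, U7=1 → 1 — eliminated
Only U6 inverted output reproduces the observed 0.

U6 inverted output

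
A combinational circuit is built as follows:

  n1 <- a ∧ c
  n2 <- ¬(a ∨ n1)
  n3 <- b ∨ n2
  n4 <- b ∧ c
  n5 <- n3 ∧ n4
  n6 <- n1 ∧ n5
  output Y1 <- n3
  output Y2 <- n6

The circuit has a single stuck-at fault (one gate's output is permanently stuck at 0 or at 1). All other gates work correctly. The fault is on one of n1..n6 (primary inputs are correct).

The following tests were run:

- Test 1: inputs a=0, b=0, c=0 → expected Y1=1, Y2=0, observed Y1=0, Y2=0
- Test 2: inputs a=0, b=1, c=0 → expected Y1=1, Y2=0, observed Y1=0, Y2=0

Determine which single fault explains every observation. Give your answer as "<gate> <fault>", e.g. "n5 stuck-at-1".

n3 stuck-at-0

Fault-free values for test 1 (a=0, b=0, c=0): n1=0, n2=1, n3=1, n4=0, n5=0, n6=0, giving Y1=1, Y2=0. Observed Y1=0, Y2=0.
Test 1: faults giving observed Y1=0, Y2=0 are {n1 stuck-at-1, n2 stuck-at-0, n3 stuck-at-0}.
Test 2 (a=0, b=1, c=0): fault-free n1=0, n2=1, n3=1, n4=0, n5=0, n6=0 → Y1=1, Y2=0; observed Y1=0, Y2=0. Eliminates n1 stuck-at-1, n2 stuck-at-0.
Only n3 stuck-at-0 is consistent with every test.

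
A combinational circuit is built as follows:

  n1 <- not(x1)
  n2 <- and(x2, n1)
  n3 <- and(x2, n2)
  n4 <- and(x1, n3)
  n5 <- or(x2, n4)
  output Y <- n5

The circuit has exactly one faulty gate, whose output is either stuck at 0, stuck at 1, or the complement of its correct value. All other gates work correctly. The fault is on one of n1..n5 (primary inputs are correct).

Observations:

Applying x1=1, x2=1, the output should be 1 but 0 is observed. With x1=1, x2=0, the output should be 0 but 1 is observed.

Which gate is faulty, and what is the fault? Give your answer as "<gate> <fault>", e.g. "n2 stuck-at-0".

Fault-free values for test 1 (x1=1, x2=1): n1=0, n2=0, n3=0, n4=0, n5=1, giving Y=1. Observed 0.
Test 1: faults giving observed 0 are {n5 stuck-at-0, n5 inverted output}.
Test 2 (x1=1, x2=0): fault-free n1=0, n2=0, n3=0, n4=0, n5=0 → 0; observed 1. Eliminates n5 stuck-at-0.
Only n5 inverted output is consistent with every test.

n5 inverted output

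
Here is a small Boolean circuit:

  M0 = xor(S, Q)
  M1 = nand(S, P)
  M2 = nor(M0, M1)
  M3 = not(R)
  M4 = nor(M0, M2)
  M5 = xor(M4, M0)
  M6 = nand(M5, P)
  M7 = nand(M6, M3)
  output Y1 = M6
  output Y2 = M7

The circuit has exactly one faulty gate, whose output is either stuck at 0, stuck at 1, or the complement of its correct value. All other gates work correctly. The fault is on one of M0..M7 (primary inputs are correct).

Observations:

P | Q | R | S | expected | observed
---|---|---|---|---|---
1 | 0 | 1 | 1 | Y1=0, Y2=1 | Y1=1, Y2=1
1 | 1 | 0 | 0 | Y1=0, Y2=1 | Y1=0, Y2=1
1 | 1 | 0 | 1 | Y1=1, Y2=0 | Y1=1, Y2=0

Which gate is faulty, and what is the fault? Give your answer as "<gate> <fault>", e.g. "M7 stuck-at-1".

M0 stuck-at-0

Fault-free values for test 1 (P=1, Q=0, R=1, S=1): M0=1, M1=0, M2=0, M3=0, M4=0, M5=1, M6=0, M7=1, giving Y1=0, Y2=1. Observed Y1=1, Y2=1.
Test 1: faults giving observed Y1=1, Y2=1 are {M0 stuck-at-0, M0 inverted output, M4 stuck-at-1, M4 inverted output, M5 stuck-at-0, M5 inverted output, M6 stuck-at-1, M6 inverted output}.
Test 2 (P=1, Q=1, R=0, S=0): fault-free M0=1, M1=1, M2=0, M3=1, M4=0, M5=1, M6=0, M7=1 → Y1=0, Y2=1; observed Y1=0, Y2=1. Eliminates M4 stuck-at-1, M4 inverted output, M5 stuck-at-0, M5 inverted output, M6 stuck-at-1, M6 inverted output.
Test 3 (P=1, Q=1, R=0, S=1): fault-free M0=0, M1=0, M2=1, M3=1, M4=0, M5=0, M6=1, M7=0 → Y1=1, Y2=0; observed Y1=1, Y2=0. Eliminates M0 inverted output.
Only M0 stuck-at-0 is consistent with every test.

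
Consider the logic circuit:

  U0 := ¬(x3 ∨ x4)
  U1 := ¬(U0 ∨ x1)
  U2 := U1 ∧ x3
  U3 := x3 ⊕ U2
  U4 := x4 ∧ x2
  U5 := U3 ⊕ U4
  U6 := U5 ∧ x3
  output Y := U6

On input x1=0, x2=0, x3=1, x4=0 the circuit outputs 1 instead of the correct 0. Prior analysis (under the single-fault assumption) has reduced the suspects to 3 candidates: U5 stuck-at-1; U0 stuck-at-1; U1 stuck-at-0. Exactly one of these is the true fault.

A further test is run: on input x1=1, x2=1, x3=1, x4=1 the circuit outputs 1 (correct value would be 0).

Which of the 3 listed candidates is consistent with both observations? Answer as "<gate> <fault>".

Evaluate each candidate on input x1=1, x2=1, x3=1, x4=1:
  U5 stuck-at-1: U0=0, U1=0, U2=0, U3=1, U4=1, U5=1 [stuck-at-1], U6=1 → 1 — matches
  U0 stuck-at-1: U0=1 [stuck-at-1], U1=0, U2=0, U3=1, U4=1, U5=0, U6=0 → 0 — eliminated
  U1 stuck-at-0: U0=0, U1=0 [stuck-at-0], U2=0, U3=1, U4=1, U5=0, U6=0 → 0 — eliminated
Only U5 stuck-at-1 reproduces the observed 1.

U5 stuck-at-1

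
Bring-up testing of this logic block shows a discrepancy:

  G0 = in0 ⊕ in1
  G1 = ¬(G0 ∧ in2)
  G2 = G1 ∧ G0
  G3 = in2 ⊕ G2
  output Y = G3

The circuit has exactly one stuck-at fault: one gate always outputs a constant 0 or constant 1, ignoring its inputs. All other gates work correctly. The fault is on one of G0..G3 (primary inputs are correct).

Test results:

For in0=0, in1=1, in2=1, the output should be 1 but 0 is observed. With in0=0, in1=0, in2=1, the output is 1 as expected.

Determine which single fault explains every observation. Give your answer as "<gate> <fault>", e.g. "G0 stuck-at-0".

Fault-free values for test 1 (in0=0, in1=1, in2=1): G0=1, G1=0, G2=0, G3=1, giving Y=1. Observed 0.
Test 1: faults giving observed 0 are {G1 stuck-at-1, G2 stuck-at-1, G3 stuck-at-0}.
Test 2 (in0=0, in1=0, in2=1): fault-free G0=0, G1=1, G2=0, G3=1 → 1; observed 1. Eliminates G2 stuck-at-1, G3 stuck-at-0.
Only G1 stuck-at-1 is consistent with every test.

G1 stuck-at-1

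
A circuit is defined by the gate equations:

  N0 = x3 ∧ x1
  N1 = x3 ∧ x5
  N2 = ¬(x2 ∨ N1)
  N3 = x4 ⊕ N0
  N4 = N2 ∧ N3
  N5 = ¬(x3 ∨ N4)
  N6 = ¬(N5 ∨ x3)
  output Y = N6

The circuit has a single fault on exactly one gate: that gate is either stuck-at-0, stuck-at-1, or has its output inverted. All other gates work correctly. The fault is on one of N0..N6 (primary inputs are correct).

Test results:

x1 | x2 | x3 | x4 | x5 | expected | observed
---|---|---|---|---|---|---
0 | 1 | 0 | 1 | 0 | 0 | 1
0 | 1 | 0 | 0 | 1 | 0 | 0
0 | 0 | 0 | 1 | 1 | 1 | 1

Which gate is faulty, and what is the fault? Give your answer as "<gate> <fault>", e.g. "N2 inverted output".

N2 stuck-at-1

Fault-free values for test 1 (x1=0, x2=1, x3=0, x4=1, x5=0): N0=0, N1=0, N2=0, N3=1, N4=0, N5=1, N6=0, giving Y=0. Observed 1.
Test 1: faults giving observed 1 are {N2 stuck-at-1, N2 inverted output, N4 stuck-at-1, N4 inverted output, N5 stuck-at-0, N5 inverted output, N6 stuck-at-1, N6 inverted output}.
Test 2 (x1=0, x2=1, x3=0, x4=0, x5=1): fault-free N0=0, N1=0, N2=0, N3=0, N4=0, N5=1, N6=0 → 0; observed 0. Eliminates N4 stuck-at-1, N4 inverted output, N5 stuck-at-0, N5 inverted output, N6 stuck-at-1, N6 inverted output.
Test 3 (x1=0, x2=0, x3=0, x4=1, x5=1): fault-free N0=0, N1=0, N2=1, N3=1, N4=1, N5=0, N6=1 → 1; observed 1. Eliminates N2 inverted output.
Only N2 stuck-at-1 is consistent with every test.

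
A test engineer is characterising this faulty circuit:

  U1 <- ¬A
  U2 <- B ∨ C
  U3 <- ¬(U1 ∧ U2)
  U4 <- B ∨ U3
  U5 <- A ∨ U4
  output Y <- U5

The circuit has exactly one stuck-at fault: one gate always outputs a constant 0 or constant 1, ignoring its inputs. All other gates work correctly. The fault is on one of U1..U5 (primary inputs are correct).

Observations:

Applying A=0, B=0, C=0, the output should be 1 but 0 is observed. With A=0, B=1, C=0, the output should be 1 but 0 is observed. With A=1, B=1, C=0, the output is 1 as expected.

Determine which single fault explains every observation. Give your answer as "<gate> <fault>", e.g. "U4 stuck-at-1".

U4 stuck-at-0

Fault-free values for test 1 (A=0, B=0, C=0): U1=1, U2=0, U3=1, U4=1, U5=1, giving Y=1. Observed 0.
Test 1: faults giving observed 0 are {U2 stuck-at-1, U3 stuck-at-0, U4 stuck-at-0, U5 stuck-at-0}.
Test 2 (A=0, B=1, C=0): fault-free U1=1, U2=1, U3=0, U4=1, U5=1 → 1; observed 0. Eliminates U2 stuck-at-1, U3 stuck-at-0.
Test 3 (A=1, B=1, C=0): fault-free U1=0, U2=1, U3=1, U4=1, U5=1 → 1; observed 1. Eliminates U5 stuck-at-0.
Only U4 stuck-at-0 is consistent with every test.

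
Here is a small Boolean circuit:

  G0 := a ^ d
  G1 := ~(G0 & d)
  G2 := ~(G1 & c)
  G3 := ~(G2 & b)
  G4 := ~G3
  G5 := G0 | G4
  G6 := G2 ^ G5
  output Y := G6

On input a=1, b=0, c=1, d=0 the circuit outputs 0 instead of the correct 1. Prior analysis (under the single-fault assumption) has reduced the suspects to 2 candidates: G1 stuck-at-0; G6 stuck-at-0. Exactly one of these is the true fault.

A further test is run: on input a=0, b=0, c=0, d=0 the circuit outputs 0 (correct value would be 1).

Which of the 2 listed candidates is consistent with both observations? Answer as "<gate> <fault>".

G6 stuck-at-0

Evaluate each candidate on input a=0, b=0, c=0, d=0:
  G1 stuck-at-0: G0=0, G1=0 [stuck-at-0], G2=1, G3=1, G4=0, G5=0, G6=1 → 1 — eliminated
  G6 stuck-at-0: G0=0, G1=1, G2=1, G3=1, G4=0, G5=0, G6=0 [stuck-at-0] → 0 — matches
Only G6 stuck-at-0 reproduces the observed 0.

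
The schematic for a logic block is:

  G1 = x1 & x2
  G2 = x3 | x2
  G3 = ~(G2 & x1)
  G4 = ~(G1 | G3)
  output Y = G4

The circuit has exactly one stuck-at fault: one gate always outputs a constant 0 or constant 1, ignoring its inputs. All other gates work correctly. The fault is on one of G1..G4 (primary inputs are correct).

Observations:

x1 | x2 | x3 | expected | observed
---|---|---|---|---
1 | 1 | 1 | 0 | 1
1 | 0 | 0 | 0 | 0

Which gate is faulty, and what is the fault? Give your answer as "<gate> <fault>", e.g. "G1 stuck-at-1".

Fault-free values for test 1 (x1=1, x2=1, x3=1): G1=1, G2=1, G3=0, G4=0, giving Y=0. Observed 1.
Test 1: faults giving observed 1 are {G1 stuck-at-0, G4 stuck-at-1}.
Test 2 (x1=1, x2=0, x3=0): fault-free G1=0, G2=0, G3=1, G4=0 → 0; observed 0. Eliminates G4 stuck-at-1.
Only G1 stuck-at-0 is consistent with every test.

G1 stuck-at-0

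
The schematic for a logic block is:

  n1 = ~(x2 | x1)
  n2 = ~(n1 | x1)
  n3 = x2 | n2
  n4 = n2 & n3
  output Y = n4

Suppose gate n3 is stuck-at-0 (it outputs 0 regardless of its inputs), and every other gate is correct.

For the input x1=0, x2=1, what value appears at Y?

0

Propagate with n3 forced: n1=0, n2=1, n3=0 [stuck-at-0], n4=0.
So Y = 0. (Without the fault it would be 1.)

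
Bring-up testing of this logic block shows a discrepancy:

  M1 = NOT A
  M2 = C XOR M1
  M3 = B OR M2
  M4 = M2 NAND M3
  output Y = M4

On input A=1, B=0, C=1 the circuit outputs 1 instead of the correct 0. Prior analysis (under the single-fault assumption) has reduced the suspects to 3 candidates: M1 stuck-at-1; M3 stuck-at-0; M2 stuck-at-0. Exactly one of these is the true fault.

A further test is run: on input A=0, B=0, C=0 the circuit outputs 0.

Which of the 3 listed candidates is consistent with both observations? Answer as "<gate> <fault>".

M1 stuck-at-1

Evaluate each candidate on input A=0, B=0, C=0:
  M1 stuck-at-1: M1=1 [stuck-at-1], M2=1, M3=1, M4=0 → 0 — matches
  M3 stuck-at-0: M1=1, M2=1, M3=0 [stuck-at-0], M4=1 → 1 — eliminated
  M2 stuck-at-0: M1=1, M2=0 [stuck-at-0], M3=0, M4=1 → 1 — eliminated
Only M1 stuck-at-1 reproduces the observed 0.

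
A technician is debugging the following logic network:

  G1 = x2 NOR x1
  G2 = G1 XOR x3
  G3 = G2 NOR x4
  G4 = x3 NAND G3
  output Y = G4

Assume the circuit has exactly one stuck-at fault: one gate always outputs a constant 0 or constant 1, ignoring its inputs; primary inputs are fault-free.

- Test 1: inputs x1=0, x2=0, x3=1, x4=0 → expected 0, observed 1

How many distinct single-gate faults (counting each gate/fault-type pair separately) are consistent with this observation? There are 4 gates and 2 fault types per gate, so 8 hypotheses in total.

Fault-free: G1=1, G2=0, G3=1, G4=0 → 0. Observed 1.
  G1 stuck-at-0: output 1 ✓
  G1 stuck-at-1: output 0 ✗
  G2 stuck-at-0: output 0 ✗
  G2 stuck-at-1: output 1 ✓
  G3 stuck-at-0: output 1 ✓
  G3 stuck-at-1: output 0 ✗
  G4 stuck-at-0: output 0 ✗
  G4 stuck-at-1: output 1 ✓
Consistent faults: {G1 stuck-at-0, G2 stuck-at-1, G3 stuck-at-0, G4 stuck-at-1} — 4 in all.

4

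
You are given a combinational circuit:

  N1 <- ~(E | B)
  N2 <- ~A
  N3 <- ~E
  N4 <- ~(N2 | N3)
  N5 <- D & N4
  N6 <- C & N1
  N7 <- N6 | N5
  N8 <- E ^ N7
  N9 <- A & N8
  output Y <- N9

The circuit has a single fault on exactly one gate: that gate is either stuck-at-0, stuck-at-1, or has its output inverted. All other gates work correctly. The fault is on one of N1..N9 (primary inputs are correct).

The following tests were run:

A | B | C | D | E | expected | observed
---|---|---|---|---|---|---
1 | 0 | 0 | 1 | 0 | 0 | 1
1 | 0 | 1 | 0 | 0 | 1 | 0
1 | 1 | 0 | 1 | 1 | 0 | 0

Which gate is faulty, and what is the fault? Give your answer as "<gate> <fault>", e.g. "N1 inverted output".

N6 inverted output

Fault-free values for test 1 (A=1, B=0, C=0, D=1, E=0): N1=1, N2=0, N3=1, N4=0, N5=0, N6=0, N7=0, N8=0, N9=0, giving Y=0. Observed 1.
Test 1: faults giving observed 1 are {N3 stuck-at-0, N3 inverted output, N4 stuck-at-1, N4 inverted output, N5 stuck-at-1, N5 inverted output, N6 stuck-at-1, N6 inverted output, N7 stuck-at-1, N7 inverted output, N8 stuck-at-1, N8 inverted output, N9 stuck-at-1, N9 inverted output}.
Test 2 (A=1, B=0, C=1, D=0, E=0): fault-free N1=1, N2=0, N3=1, N4=0, N5=0, N6=1, N7=1, N8=1, N9=1 → 1; observed 0. Eliminates N3 stuck-at-0, N3 inverted output, N4 stuck-at-1, N4 inverted output, N5 stuck-at-1, N5 inverted output, N6 stuck-at-1, N7 stuck-at-1, N8 stuck-at-1, N9 stuck-at-1.
Test 3 (A=1, B=1, C=0, D=1, E=1): fault-free N1=0, N2=0, N3=0, N4=1, N5=1, N6=0, N7=1, N8=0, N9=0 → 0; observed 0. Eliminates N7 inverted output, N8 inverted output, N9 inverted output.
Only N6 inverted output is consistent with every test.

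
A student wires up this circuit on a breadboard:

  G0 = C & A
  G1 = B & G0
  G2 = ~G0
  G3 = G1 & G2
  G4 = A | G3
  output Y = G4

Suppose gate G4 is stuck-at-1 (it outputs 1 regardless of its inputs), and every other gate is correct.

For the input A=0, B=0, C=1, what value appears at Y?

Propagate with G4 forced: G0=0, G1=0, G2=1, G3=0, G4=1 [stuck-at-1].
So Y = 1. (Without the fault it would be 0.)

1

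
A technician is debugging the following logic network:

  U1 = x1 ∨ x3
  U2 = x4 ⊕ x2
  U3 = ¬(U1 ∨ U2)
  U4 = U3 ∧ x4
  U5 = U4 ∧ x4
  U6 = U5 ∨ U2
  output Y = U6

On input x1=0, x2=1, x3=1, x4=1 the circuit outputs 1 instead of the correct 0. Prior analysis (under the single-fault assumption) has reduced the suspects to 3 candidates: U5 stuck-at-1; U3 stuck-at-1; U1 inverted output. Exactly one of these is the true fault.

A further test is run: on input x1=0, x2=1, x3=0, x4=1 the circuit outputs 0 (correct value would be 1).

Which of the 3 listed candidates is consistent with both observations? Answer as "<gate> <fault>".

U1 inverted output

Evaluate each candidate on input x1=0, x2=1, x3=0, x4=1:
  U5 stuck-at-1: U1=0, U2=0, U3=1, U4=1, U5=1 [stuck-at-1], U6=1 → 1 — eliminated
  U3 stuck-at-1: U1=0, U2=0, U3=1 [stuck-at-1], U4=1, U5=1, U6=1 → 1 — eliminated
  U1 inverted output: U1=1 [inverted output], U2=0, U3=0, U4=0, U5=0, U6=0 → 0 — matches
Only U1 inverted output reproduces the observed 0.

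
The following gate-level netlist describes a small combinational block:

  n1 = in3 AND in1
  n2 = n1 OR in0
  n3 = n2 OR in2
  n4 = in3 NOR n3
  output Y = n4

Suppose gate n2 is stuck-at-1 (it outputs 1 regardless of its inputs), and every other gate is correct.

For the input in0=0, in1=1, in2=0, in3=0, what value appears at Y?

Propagate with n2 forced: n1=0, n2=1 [stuck-at-1], n3=1, n4=0.
So Y = 0. (Without the fault it would be 1.)

0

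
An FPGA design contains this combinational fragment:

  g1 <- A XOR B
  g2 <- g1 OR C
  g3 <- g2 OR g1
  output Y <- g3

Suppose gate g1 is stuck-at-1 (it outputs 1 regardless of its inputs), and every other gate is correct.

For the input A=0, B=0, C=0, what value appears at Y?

1

Propagate with g1 forced: g1=1 [stuck-at-1], g2=1, g3=1.
So Y = 1. (Without the fault it would be 0.)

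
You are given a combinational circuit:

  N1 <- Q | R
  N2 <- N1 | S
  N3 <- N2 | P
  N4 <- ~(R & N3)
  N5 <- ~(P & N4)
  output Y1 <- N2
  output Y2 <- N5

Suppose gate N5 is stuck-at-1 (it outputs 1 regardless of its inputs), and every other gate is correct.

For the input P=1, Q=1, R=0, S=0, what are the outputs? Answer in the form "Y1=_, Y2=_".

Y1=1, Y2=1

Propagate with N5 forced: N1=1, N2=1, N3=1, N4=1, N5=1 [stuck-at-1].
So the outputs are Y1=1, Y2=1. (Without the fault they would be Y1=1, Y2=0.)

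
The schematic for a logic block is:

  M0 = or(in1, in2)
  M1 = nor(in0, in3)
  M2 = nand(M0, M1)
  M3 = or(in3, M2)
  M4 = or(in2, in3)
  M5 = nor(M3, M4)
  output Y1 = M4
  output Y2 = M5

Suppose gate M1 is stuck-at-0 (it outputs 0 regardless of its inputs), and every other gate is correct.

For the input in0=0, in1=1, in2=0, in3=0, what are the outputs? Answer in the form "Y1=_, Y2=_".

Y1=0, Y2=0

Propagate with M1 forced: M0=1, M1=0 [stuck-at-0], M2=1, M3=1, M4=0, M5=0.
So the outputs are Y1=0, Y2=0. (Without the fault they would be Y1=0, Y2=1.)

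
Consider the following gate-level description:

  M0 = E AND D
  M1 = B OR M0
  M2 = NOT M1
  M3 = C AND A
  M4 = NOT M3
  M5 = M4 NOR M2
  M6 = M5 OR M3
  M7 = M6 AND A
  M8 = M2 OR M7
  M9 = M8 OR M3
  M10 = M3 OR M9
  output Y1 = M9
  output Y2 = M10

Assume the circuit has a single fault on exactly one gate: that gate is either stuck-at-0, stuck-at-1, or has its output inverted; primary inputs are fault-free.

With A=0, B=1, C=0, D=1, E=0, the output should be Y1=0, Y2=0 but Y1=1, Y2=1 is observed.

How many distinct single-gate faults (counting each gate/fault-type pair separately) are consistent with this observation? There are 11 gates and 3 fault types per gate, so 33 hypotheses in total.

12

Fault-free: M0=0, M1=1, M2=0, M3=0, M4=1, M5=0, M6=0, M7=0, M8=0, M9=0, M10=0 → Y1=0, Y2=0. Observed Y1=1, Y2=1.
  M0: none of the 3 fault types match ✗
  M1: stuck-at-0, inverted output ✓; others ✗
  M2: stuck-at-1, inverted output ✓; others ✗
  M3: stuck-at-1, inverted output ✓; others ✗
  M4: none of the 3 fault types match ✗
  M5: none of the 3 fault types match ✗
  M6: none of the 3 fault types match ✗
  M7: stuck-at-1, inverted output ✓; others ✗
  M8: stuck-at-1, inverted output ✓; others ✗
  M9: stuck-at-1, inverted output ✓; others ✗
  M10: none of the 3 fault types match ✗
Consistent faults: {M1 stuck-at-0, M1 inverted output, M2 stuck-at-1, M2 inverted output, M3 stuck-at-1, M3 inverted output, M7 stuck-at-1, M7 inverted output, M8 stuck-at-1, M8 inverted output, M9 stuck-at-1, M9 inverted output} — 12 in all.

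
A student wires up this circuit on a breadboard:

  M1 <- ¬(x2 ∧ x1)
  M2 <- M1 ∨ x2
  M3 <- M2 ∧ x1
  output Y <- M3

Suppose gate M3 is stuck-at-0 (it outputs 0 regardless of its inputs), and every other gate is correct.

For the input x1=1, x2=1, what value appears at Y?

0

Propagate with M3 forced: M1=0, M2=1, M3=0 [stuck-at-0].
So Y = 0. (Without the fault it would be 1.)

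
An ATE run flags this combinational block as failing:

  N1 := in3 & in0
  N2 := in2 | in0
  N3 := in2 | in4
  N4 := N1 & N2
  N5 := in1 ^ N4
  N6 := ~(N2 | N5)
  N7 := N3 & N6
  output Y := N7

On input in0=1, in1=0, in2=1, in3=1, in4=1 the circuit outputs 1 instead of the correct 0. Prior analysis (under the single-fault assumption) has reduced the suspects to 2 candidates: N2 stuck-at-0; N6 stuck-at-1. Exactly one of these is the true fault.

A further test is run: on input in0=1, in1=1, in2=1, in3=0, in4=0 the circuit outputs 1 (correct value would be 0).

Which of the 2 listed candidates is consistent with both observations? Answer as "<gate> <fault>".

N6 stuck-at-1

Evaluate each candidate on input in0=1, in1=1, in2=1, in3=0, in4=0:
  N2 stuck-at-0: N1=0, N2=0 [stuck-at-0], N3=1, N4=0, N5=1, N6=0, N7=0 → 0 — eliminated
  N6 stuck-at-1: N1=0, N2=1, N3=1, N4=0, N5=1, N6=1 [stuck-at-1], N7=1 → 1 — matches
Only N6 stuck-at-1 reproduces the observed 1.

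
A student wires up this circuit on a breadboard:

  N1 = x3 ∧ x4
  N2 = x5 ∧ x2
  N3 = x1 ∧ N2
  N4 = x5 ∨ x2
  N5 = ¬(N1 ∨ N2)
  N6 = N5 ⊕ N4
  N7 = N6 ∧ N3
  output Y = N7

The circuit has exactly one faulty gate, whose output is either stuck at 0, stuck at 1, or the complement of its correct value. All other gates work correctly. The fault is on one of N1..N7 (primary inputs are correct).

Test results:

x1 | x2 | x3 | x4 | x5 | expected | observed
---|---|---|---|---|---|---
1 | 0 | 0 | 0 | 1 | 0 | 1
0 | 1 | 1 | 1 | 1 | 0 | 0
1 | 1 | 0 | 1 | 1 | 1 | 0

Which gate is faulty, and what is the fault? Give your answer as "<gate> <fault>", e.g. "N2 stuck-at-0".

Fault-free values for test 1 (x1=1, x2=0, x3=0, x4=0, x5=1): N1=0, N2=0, N3=0, N4=1, N5=1, N6=0, N7=0, giving Y=0. Observed 1.
Test 1: faults giving observed 1 are {N2 stuck-at-1, N2 inverted output, N7 stuck-at-1, N7 inverted output}.
Test 2 (x1=0, x2=1, x3=1, x4=1, x5=1): fault-free N1=1, N2=1, N3=0, N4=1, N5=0, N6=1, N7=0 → 0; observed 0. Eliminates N7 stuck-at-1, N7 inverted output.
Test 3 (x1=1, x2=1, x3=0, x4=1, x5=1): fault-free N1=0, N2=1, N3=1, N4=1, N5=0, N6=1, N7=1 → 1; observed 0. Eliminates N2 stuck-at-1.
Only N2 inverted output is consistent with every test.

N2 inverted output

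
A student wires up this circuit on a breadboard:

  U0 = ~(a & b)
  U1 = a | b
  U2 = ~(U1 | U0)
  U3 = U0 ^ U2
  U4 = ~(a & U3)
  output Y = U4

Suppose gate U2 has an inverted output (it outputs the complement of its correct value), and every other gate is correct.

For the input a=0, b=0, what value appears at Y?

Propagate with U2 forced: U0=1, U1=0, U2=1 [inverted output], U3=0, U4=1.
So Y = 1. (Same as the fault-free value — the fault is masked on this input.)

1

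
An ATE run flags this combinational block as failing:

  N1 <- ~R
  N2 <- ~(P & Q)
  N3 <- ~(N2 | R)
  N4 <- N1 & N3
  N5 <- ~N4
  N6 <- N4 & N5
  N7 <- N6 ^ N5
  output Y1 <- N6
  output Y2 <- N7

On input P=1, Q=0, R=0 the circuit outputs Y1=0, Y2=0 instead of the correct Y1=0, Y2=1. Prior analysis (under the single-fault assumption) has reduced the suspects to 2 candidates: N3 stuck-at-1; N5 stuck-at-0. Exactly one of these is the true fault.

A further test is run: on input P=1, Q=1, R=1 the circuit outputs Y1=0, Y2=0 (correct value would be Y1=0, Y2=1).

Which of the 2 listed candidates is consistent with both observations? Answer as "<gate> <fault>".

N5 stuck-at-0

Evaluate each candidate on input P=1, Q=1, R=1:
  N3 stuck-at-1: N1=0, N2=0, N3=1 [stuck-at-1], N4=0, N5=1, N6=0, N7=1 → Y1=0, Y2=1 — eliminated
  N5 stuck-at-0: N1=0, N2=0, N3=0, N4=0, N5=0 [stuck-at-0], N6=0, N7=0 → Y1=0, Y2=0 — matches
Only N5 stuck-at-0 reproduces the observed Y1=0, Y2=0.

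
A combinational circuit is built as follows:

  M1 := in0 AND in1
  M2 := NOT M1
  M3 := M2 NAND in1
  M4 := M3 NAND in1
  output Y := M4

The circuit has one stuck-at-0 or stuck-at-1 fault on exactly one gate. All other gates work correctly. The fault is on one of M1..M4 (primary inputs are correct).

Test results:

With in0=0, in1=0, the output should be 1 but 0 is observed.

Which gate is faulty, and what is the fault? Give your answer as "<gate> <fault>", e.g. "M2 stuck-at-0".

Fault-free values for test 1 (in0=0, in1=0): M1=0, M2=1, M3=1, M4=1, giving Y=1. Observed 0.
Test 1: faults giving observed 0 are {M4 stuck-at-0}.
Only M4 stuck-at-0 is consistent with every test.

M4 stuck-at-0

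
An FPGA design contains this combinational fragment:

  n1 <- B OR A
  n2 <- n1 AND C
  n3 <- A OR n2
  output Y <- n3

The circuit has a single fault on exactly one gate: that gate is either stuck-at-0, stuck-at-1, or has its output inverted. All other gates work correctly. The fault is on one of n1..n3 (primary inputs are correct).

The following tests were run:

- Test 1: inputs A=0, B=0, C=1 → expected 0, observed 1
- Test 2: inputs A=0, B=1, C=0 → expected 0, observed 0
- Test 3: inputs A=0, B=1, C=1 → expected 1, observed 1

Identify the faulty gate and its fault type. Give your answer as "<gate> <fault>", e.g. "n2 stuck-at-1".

Fault-free values for test 1 (A=0, B=0, C=1): n1=0, n2=0, n3=0, giving Y=0. Observed 1.
Test 1: faults giving observed 1 are {n1 stuck-at-1, n1 inverted output, n2 stuck-at-1, n2 inverted output, n3 stuck-at-1, n3 inverted output}.
Test 2 (A=0, B=1, C=0): fault-free n1=1, n2=0, n3=0 → 0; observed 0. Eliminates n2 stuck-at-1, n2 inverted output, n3 stuck-at-1, n3 inverted output.
Test 3 (A=0, B=1, C=1): fault-free n1=1, n2=1, n3=1 → 1; observed 1. Eliminates n1 inverted output.
Only n1 stuck-at-1 is consistent with every test.

n1 stuck-at-1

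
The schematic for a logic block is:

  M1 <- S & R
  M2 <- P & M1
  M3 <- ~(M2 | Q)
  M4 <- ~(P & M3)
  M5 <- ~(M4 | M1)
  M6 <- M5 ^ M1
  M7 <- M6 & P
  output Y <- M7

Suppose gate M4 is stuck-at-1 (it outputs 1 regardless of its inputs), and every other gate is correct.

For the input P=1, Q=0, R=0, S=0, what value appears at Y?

0

Propagate with M4 forced: M1=0, M2=0, M3=1, M4=1 [stuck-at-1], M5=0, M6=0, M7=0.
So Y = 0. (Without the fault it would be 1.)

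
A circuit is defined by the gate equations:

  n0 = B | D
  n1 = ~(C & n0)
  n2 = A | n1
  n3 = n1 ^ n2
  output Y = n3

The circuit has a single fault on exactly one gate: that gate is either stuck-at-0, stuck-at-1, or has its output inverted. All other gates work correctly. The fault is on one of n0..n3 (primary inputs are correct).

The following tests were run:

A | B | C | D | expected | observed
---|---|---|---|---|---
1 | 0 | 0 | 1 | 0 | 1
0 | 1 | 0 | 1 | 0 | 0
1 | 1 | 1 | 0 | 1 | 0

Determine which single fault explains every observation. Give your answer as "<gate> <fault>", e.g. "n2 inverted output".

Fault-free values for test 1 (A=1, B=0, C=0, D=1): n0=1, n1=1, n2=1, n3=0, giving Y=0. Observed 1.
Test 1: faults giving observed 1 are {n1 stuck-at-0, n1 inverted output, n2 stuck-at-0, n2 inverted output, n3 stuck-at-1, n3 inverted output}.
Test 2 (A=0, B=1, C=0, D=1): fault-free n0=1, n1=1, n2=1, n3=0 → 0; observed 0. Eliminates n2 stuck-at-0, n2 inverted output, n3 stuck-at-1, n3 inverted output.
Test 3 (A=1, B=1, C=1, D=0): fault-free n0=1, n1=0, n2=1, n3=1 → 1; observed 0. Eliminates n1 stuck-at-0.
Only n1 inverted output is consistent with every test.

n1 inverted output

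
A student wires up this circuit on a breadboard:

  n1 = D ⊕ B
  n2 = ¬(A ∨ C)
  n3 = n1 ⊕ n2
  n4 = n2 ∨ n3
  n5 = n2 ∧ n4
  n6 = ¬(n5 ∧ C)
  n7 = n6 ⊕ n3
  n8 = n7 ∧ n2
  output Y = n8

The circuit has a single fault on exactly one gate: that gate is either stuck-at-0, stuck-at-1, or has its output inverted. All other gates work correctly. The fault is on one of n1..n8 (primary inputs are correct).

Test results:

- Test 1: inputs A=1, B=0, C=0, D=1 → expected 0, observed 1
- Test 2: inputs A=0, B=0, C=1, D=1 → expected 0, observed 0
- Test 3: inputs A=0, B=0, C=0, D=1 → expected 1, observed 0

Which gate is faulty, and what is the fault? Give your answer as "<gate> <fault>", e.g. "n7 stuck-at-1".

Fault-free values for test 1 (A=1, B=0, C=0, D=1): n1=1, n2=0, n3=1, n4=1, n5=0, n6=1, n7=0, n8=0, giving Y=0. Observed 1.
Test 1: faults giving observed 1 are {n2 stuck-at-1, n2 inverted output, n8 stuck-at-1, n8 inverted output}.
Test 2 (A=0, B=0, C=1, D=1): fault-free n1=1, n2=0, n3=1, n4=1, n5=0, n6=1, n7=0, n8=0 → 0; observed 0. Eliminates n8 stuck-at-1, n8 inverted output.
Test 3 (A=0, B=0, C=0, D=1): fault-free n1=1, n2=1, n3=0, n4=1, n5=1, n6=1, n7=1, n8=1 → 1; observed 0. Eliminates n2 stuck-at-1.
Only n2 inverted output is consistent with every test.

n2 inverted output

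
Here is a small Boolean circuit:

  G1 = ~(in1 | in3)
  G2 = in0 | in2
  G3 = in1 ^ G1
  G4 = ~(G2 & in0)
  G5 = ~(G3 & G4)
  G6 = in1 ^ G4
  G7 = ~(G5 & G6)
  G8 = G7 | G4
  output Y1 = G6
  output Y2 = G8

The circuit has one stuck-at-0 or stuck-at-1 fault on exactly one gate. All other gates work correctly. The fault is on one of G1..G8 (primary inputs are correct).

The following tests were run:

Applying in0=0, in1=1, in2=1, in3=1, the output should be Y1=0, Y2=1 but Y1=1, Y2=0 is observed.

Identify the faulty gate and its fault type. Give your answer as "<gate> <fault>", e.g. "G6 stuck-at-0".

G4 stuck-at-0

Fault-free values for test 1 (in0=0, in1=1, in2=1, in3=1): G1=0, G2=1, G3=1, G4=1, G5=0, G6=0, G7=1, G8=1, giving Y1=0, Y2=1. Observed Y1=1, Y2=0.
Test 1: faults giving observed Y1=1, Y2=0 are {G4 stuck-at-0}.
Only G4 stuck-at-0 is consistent with every test.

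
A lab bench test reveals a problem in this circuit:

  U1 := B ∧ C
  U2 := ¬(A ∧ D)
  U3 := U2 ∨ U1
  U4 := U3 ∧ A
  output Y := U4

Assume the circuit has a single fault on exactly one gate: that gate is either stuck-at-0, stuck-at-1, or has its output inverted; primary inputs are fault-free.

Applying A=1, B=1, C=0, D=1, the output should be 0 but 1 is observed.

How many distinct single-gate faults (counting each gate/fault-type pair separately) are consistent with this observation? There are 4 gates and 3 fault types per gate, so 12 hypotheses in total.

8

Fault-free: U1=0, U2=0, U3=0, U4=0 → 0. Observed 1.
  U1 stuck-at-0: output 0 ✗
  U1 stuck-at-1: output 1 ✓
  U1 inverted output: output 1 ✓
  U2 stuck-at-0: output 0 ✗
  U2 stuck-at-1: output 1 ✓
  U2 inverted output: output 1 ✓
  U3 stuck-at-0: output 0 ✗
  U3 stuck-at-1: output 1 ✓
  U3 inverted output: output 1 ✓
  U4 stuck-at-0: output 0 ✗
  U4 stuck-at-1: output 1 ✓
  U4 inverted output: output 1 ✓
Consistent faults: {U1 stuck-at-1, U1 inverted output, U2 stuck-at-1, U2 inverted output, U3 stuck-at-1, U3 inverted output, U4 stuck-at-1, U4 inverted output} — 8 in all.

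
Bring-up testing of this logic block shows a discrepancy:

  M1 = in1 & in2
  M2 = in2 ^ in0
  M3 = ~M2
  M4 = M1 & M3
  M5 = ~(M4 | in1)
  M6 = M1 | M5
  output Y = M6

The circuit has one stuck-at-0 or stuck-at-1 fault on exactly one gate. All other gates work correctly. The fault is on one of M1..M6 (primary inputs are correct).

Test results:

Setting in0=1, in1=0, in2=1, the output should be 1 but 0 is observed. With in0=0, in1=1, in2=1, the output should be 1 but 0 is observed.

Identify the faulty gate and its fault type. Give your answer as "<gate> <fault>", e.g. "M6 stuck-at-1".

Fault-free values for test 1 (in0=1, in1=0, in2=1): M1=0, M2=0, M3=1, M4=0, M5=1, M6=1, giving Y=1. Observed 0.
Test 1: faults giving observed 0 are {M4 stuck-at-1, M5 stuck-at-0, M6 stuck-at-0}.
Test 2 (in0=0, in1=1, in2=1): fault-free M1=1, M2=1, M3=0, M4=0, M5=0, M6=1 → 1; observed 0. Eliminates M4 stuck-at-1, M5 stuck-at-0.
Only M6 stuck-at-0 is consistent with every test.

M6 stuck-at-0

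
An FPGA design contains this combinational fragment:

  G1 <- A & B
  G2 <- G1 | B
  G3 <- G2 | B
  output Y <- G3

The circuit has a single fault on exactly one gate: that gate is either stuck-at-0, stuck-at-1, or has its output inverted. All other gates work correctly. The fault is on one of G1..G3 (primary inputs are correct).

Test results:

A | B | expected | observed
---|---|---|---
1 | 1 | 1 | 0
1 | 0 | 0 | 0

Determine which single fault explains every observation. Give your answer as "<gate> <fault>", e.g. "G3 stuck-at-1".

Fault-free values for test 1 (A=1, B=1): G1=1, G2=1, G3=1, giving Y=1. Observed 0.
Test 1: faults giving observed 0 are {G3 stuck-at-0, G3 inverted output}.
Test 2 (A=1, B=0): fault-free G1=0, G2=0, G3=0 → 0; observed 0. Eliminates G3 inverted output.
Only G3 stuck-at-0 is consistent with every test.

G3 stuck-at-0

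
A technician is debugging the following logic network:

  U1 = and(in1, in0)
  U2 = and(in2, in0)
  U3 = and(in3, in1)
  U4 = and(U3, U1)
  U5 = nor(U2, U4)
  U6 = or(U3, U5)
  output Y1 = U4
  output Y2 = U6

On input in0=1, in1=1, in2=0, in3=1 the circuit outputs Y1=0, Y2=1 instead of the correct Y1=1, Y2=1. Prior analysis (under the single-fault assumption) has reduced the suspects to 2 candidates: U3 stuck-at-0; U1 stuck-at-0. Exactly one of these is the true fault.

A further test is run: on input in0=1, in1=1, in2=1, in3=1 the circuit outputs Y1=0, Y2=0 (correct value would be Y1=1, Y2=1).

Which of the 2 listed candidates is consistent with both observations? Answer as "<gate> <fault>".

U3 stuck-at-0

Evaluate each candidate on input in0=1, in1=1, in2=1, in3=1:
  U3 stuck-at-0: U1=1, U2=1, U3=0 [stuck-at-0], U4=0, U5=0, U6=0 → Y1=0, Y2=0 — matches
  U1 stuck-at-0: U1=0 [stuck-at-0], U2=1, U3=1, U4=0, U5=0, U6=1 → Y1=0, Y2=1 — eliminated
Only U3 stuck-at-0 reproduces the observed Y1=0, Y2=0.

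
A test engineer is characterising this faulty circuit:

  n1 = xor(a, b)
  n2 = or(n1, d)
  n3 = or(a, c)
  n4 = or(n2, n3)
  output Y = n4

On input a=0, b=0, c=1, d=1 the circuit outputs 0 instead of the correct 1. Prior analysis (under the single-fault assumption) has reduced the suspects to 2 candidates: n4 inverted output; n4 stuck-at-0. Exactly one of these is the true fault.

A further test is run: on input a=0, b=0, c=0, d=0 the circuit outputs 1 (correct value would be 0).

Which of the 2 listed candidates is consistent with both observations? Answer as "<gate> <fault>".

Evaluate each candidate on input a=0, b=0, c=0, d=0:
  n4 inverted output: n1=0, n2=0, n3=0, n4=1 [inverted output] → 1 — matches
  n4 stuck-at-0: n1=0, n2=0, n3=0, n4=0 [stuck-at-0] → 0 — eliminated
Only n4 inverted output reproduces the observed 1.

n4 inverted output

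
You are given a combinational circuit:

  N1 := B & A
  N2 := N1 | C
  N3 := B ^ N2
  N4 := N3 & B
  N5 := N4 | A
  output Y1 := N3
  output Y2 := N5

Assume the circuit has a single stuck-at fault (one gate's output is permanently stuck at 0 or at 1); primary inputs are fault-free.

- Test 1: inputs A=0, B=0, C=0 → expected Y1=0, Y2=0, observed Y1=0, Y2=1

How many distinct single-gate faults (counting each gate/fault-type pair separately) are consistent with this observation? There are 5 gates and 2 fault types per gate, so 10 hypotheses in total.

2

Fault-free: N1=0, N2=0, N3=0, N4=0, N5=0 → Y1=0, Y2=0. Observed Y1=0, Y2=1.
  N1 stuck-at-0: output Y1=0, Y2=0 ✗
  N1 stuck-at-1: output Y1=1, Y2=0 ✗
  N2 stuck-at-0: output Y1=0, Y2=0 ✗
  N2 stuck-at-1: output Y1=1, Y2=0 ✗
  N3 stuck-at-0: output Y1=0, Y2=0 ✗
  N3 stuck-at-1: output Y1=1, Y2=0 ✗
  N4 stuck-at-0: output Y1=0, Y2=0 ✗
  N4 stuck-at-1: output Y1=0, Y2=1 ✓
  N5 stuck-at-0: output Y1=0, Y2=0 ✗
  N5 stuck-at-1: output Y1=0, Y2=1 ✓
Consistent faults: {N4 stuck-at-1, N5 stuck-at-1} — 2 in all.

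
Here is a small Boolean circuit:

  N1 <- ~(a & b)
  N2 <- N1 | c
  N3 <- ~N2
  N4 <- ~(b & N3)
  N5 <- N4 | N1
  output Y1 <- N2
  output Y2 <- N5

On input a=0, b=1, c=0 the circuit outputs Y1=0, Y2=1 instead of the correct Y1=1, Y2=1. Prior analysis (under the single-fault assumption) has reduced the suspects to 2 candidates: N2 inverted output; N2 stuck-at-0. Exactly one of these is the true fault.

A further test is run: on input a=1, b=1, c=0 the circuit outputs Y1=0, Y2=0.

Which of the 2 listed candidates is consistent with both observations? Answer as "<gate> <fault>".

Evaluate each candidate on input a=1, b=1, c=0:
  N2 inverted output: N1=0, N2=1 [inverted output], N3=0, N4=1, N5=1 → Y1=1, Y2=1 — eliminated
  N2 stuck-at-0: N1=0, N2=0 [stuck-at-0], N3=1, N4=0, N5=0 → Y1=0, Y2=0 — matches
Only N2 stuck-at-0 reproduces the observed Y1=0, Y2=0.

N2 stuck-at-0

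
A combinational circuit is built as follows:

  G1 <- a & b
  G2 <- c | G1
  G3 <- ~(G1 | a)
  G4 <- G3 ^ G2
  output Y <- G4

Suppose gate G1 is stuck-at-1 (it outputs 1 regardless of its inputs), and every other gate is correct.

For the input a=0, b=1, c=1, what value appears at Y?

1

Propagate with G1 forced: G1=1 [stuck-at-1], G2=1, G3=0, G4=1.
So Y = 1. (Without the fault it would be 0.)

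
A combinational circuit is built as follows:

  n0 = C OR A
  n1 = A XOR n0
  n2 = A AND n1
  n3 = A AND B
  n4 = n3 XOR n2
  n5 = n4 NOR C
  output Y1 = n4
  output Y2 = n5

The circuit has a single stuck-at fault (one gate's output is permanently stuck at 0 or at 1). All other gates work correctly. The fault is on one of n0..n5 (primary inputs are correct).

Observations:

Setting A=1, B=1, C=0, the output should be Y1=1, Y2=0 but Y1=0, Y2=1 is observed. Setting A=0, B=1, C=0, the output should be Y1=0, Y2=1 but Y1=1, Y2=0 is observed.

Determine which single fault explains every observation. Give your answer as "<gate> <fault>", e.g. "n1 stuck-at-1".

n2 stuck-at-1

Fault-free values for test 1 (A=1, B=1, C=0): n0=1, n1=0, n2=0, n3=1, n4=1, n5=0, giving Y1=1, Y2=0. Observed Y1=0, Y2=1.
Test 1: faults giving observed Y1=0, Y2=1 are {n0 stuck-at-0, n1 stuck-at-1, n2 stuck-at-1, n3 stuck-at-0, n4 stuck-at-0}.
Test 2 (A=0, B=1, C=0): fault-free n0=0, n1=0, n2=0, n3=0, n4=0, n5=1 → Y1=0, Y2=1; observed Y1=1, Y2=0. Eliminates n0 stuck-at-0, n1 stuck-at-1, n3 stuck-at-0, n4 stuck-at-0.
Only n2 stuck-at-1 is consistent with every test.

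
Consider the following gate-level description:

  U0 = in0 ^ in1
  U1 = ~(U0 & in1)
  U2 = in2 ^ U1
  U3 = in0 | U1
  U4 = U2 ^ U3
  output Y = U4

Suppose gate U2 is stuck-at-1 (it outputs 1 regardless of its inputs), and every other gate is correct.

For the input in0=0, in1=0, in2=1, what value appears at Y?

0

Propagate with U2 forced: U0=0, U1=1, U2=1 [stuck-at-1], U3=1, U4=0.
So Y = 0. (Without the fault it would be 1.)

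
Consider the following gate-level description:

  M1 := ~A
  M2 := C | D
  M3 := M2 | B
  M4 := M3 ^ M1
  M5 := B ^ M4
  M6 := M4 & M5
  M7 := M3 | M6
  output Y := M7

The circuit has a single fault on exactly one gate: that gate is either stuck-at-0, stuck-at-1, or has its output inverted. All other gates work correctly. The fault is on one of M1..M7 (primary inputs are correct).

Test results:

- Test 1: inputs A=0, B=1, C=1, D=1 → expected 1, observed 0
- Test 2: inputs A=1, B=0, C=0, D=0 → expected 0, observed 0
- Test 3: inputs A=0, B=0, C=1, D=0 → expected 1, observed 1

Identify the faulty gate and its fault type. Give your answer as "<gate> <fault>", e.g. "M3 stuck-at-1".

M3 stuck-at-0

Fault-free values for test 1 (A=0, B=1, C=1, D=1): M1=1, M2=1, M3=1, M4=0, M5=1, M6=0, M7=1, giving Y=1. Observed 0.
Test 1: faults giving observed 0 are {M3 stuck-at-0, M3 inverted output, M7 stuck-at-0, M7 inverted output}.
Test 2 (A=1, B=0, C=0, D=0): fault-free M1=0, M2=0, M3=0, M4=0, M5=0, M6=0, M7=0 → 0; observed 0. Eliminates M3 inverted output, M7 inverted output.
Test 3 (A=0, B=0, C=1, D=0): fault-free M1=1, M2=1, M3=1, M4=0, M5=0, M6=0, M7=1 → 1; observed 1. Eliminates M7 stuck-at-0.
Only M3 stuck-at-0 is consistent with every test.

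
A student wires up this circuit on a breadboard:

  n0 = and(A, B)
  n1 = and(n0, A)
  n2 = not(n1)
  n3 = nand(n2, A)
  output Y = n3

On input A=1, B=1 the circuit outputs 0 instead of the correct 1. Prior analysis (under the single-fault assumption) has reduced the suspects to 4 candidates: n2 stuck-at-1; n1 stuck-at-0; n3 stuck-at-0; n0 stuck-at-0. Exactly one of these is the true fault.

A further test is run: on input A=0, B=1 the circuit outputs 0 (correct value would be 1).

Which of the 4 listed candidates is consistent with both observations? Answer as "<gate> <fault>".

n3 stuck-at-0

Evaluate each candidate on input A=0, B=1:
  n2 stuck-at-1: n0=0, n1=0, n2=1 [stuck-at-1], n3=1 → 1 — eliminated
  n1 stuck-at-0: n0=0, n1=0 [stuck-at-0], n2=1, n3=1 → 1 — eliminated
  n3 stuck-at-0: n0=0, n1=0, n2=1, n3=0 [stuck-at-0] → 0 — matches
  n0 stuck-at-0: n0=0 [stuck-at-0], n1=0, n2=1, n3=1 → 1 — eliminated
Only n3 stuck-at-0 reproduces the observed 0.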